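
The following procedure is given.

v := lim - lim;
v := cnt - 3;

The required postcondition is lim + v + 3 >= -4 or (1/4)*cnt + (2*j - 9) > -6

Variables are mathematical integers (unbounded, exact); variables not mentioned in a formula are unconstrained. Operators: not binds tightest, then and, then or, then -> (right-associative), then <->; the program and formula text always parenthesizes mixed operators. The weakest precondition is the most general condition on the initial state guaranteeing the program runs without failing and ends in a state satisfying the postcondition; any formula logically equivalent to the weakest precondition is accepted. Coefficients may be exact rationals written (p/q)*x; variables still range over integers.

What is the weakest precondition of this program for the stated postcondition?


Working backward. After the program, the postcondition lim + v + 3 >= -4 or (1/4)*cnt + (2*j - 9) > -6 must hold; in canonical form it is lim + v >= -7 or (1/4)*cnt + 2*j > 3.
Before v := cnt - 3: cnt + lim >= -4 or (1/4)*cnt + 2*j > 3
Before v := lim - lim: cnt + lim >= -4 or (1/4)*cnt + 2*j > 3
Answer: WP = cnt + lim >= -4 or (1/4)*cnt + 2*j > 3


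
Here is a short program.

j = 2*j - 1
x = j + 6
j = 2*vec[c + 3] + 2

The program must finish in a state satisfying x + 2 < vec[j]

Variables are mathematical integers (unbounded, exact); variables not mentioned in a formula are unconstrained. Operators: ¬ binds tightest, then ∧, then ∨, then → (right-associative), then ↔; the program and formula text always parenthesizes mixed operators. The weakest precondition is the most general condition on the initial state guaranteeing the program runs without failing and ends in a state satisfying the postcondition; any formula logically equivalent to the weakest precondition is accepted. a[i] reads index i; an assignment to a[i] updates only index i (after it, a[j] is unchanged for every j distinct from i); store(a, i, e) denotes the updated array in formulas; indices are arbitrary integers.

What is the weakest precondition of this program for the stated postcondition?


Working backward. After the program, the postcondition x + 2 < vec[j] must hold; in canonical form it is x < vec[j] - 2.
Before j := 2*vec[c + 3] + 2: x < vec[2*vec[c + 3] + 2] - 2
Before x := j + 6: j < vec[2*vec[c + 3] + 2] - 8
Before j := 2*j - 1: 2*j < vec[2*vec[c + 3] + 2] - 7
Answer: WP = 2*j < vec[2*vec[c + 3] + 2] - 7


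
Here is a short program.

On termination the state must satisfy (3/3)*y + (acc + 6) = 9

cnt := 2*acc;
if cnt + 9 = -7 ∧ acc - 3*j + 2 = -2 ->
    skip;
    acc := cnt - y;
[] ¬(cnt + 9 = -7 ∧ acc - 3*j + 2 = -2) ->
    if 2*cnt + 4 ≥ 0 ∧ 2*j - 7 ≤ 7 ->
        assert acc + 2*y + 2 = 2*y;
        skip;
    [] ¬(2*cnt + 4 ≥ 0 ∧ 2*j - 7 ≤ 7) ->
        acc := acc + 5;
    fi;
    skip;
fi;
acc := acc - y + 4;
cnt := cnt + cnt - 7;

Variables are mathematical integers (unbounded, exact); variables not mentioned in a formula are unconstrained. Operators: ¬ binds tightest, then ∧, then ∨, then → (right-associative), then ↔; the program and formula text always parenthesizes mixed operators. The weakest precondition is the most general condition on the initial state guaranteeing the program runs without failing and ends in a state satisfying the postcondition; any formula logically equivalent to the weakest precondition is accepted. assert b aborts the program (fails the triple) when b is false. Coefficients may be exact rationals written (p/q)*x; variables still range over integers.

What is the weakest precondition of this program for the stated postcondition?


Working backward. After the program, the postcondition (3/3)*y + (acc + 6) = 9 must hold; in canonical form it is acc + y = 3.
Before cnt := cnt + cnt - 7: acc + y = 3
Before acc := acc - y + 4: acc = -1
Then branch requires cnt = y - 1; else branch requires ((2*cnt ≥ -4 ∧ 2*j ≤ 14) → (acc = -2 ∧ acc = -1)) ∧ ((¬(2*cnt ≥ -4 ∧ 2*j ≤ 14)) → acc = -6).
Before the if: ((cnt = -16 ∧ acc = 3*j - 4) → cnt = y - 1) ∧ ((¬(cnt = -16 ∧ acc = 3*j - 4)) → (((2*cnt ≥ -4 ∧ 2*j ≤ 14) → (acc = -2 ∧ acc = -1)) ∧ ((¬(2*cnt ≥ -4 ∧ 2*j ≤ 14)) → acc = -6)))
Before cnt := 2*acc: ((2*acc = -16 ∧ acc = 3*j - 4) → 2*acc = y - 1) ∧ ((¬(2*acc = -16 ∧ acc = 3*j - 4)) → (((4*acc ≥ -4 ∧ 2*j ≤ 14) → (acc = -2 ∧ acc = -1)) ∧ ((¬(4*acc ≥ -4 ∧ 2*j ≤ 14)) → acc = -6)))
Answer: WP = ((2*acc = -16 ∧ acc = 3*j - 4) → 2*acc = y - 1) ∧ ((¬(2*acc = -16 ∧ acc = 3*j - 4)) → (((4*acc ≥ -4 ∧ 2*j ≤ 14) → (acc = -2 ∧ acc = -1)) ∧ ((¬(4*acc ≥ -4 ∧ 2*j ≤ 14)) → acc = -6)))


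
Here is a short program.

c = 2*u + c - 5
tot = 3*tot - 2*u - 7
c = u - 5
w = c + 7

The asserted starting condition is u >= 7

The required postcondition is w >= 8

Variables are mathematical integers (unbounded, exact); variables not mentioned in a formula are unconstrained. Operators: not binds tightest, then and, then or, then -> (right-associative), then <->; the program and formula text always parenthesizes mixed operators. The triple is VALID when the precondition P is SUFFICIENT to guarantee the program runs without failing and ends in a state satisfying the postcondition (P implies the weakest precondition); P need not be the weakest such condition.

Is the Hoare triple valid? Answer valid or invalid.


Working backward. After the program, w >= 8 must hold.
Before w := c + 7: c >= 1
Before c := u - 5: u >= 6
Before tot := 3*tot - 2*u - 7: u >= 6
Before c := 2*u + c - 5: u >= 6
The weakest precondition is u >= 6.
Check whether u >= 7 implies it.
Every state satisfying the precondition satisfies the weakest precondition: the implication holds.
Answer: valid


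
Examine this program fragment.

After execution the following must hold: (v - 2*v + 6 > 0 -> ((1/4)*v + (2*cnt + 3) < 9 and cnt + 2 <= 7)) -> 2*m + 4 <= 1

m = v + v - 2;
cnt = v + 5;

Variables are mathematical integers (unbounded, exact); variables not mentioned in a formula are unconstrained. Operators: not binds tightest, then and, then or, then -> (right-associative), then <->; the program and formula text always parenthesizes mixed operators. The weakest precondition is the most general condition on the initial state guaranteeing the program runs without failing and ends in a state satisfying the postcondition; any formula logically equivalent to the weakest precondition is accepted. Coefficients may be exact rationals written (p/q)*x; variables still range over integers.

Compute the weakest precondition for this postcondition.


Working backward. After the program, the postcondition (v - 2*v + 6 > 0 -> ((1/4)*v + (2*cnt + 3) < 9 and cnt + 2 <= 7)) -> 2*m + 4 <= 1 must hold; in canonical form it is (v < 6 -> (2*cnt + (1/4)*v < 6 and cnt <= 5)) -> 2*m <= -3.
Before cnt := v + 5: (v < 6 -> ((9/4)*v < -4 and v <= 0)) -> 2*m <= -3
Before m := v + v - 2: (v < 6 -> ((9/4)*v < -4 and v <= 0)) -> 4*v <= 1
Answer: WP = (v < 6 -> ((9/4)*v < -4 and v <= 0)) -> 4*v <= 1


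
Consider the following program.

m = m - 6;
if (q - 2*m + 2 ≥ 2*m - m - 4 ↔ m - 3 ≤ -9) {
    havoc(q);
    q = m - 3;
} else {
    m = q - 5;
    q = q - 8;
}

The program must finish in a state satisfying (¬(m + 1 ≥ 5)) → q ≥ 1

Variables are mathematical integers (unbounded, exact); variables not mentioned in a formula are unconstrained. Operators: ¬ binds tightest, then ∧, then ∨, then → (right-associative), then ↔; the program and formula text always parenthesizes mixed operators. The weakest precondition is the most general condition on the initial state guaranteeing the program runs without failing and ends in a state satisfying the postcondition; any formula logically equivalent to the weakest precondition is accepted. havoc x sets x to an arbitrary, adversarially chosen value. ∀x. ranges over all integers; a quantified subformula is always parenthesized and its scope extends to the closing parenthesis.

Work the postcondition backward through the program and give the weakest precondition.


Working backward. After the program, the postcondition (¬(m + 1 ≥ 5)) → q ≥ 1 must hold; in canonical form it is (¬(m ≥ 4)) → q ≥ 1.
Then branch requires (¬(m ≥ 4)) → m ≥ 4; else branch requires (¬(q ≥ 9)) → q ≥ 9.
Before the if: ((q ≥ 3*m - 6 ↔ m ≤ -6) → ((¬(m ≥ 4)) → m ≥ 4)) ∧ ((¬(q ≥ 3*m - 6 ↔ m ≤ -6)) → ((¬(q ≥ 9)) → q ≥ 9))
Before m := m - 6: ((q ≥ 3*m - 24 ↔ m ≤ 0) → ((¬(m ≥ 10)) → m ≥ 10)) ∧ ((¬(q ≥ 3*m - 24 ↔ m ≤ 0)) → ((¬(q ≥ 9)) → q ≥ 9))
Answer: WP = ((q ≥ 3*m - 24 ↔ m ≤ 0) → ((¬(m ≥ 10)) → m ≥ 10)) ∧ ((¬(q ≥ 3*m - 24 ↔ m ≤ 0)) → ((¬(q ≥ 9)) → q ≥ 9))


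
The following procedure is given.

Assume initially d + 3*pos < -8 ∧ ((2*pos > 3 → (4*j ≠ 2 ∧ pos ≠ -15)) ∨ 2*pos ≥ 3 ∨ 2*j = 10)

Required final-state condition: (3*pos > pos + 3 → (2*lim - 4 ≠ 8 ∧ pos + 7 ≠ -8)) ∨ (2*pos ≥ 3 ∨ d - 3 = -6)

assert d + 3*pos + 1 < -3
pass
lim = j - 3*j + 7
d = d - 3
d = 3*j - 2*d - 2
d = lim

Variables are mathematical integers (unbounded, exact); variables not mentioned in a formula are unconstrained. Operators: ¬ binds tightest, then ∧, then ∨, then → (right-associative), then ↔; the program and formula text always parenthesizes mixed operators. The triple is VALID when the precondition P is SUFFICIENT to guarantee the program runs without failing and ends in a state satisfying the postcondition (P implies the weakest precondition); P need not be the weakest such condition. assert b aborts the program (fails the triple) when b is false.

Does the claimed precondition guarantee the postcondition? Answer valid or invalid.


Working backward. After the program, the postcondition (3*pos > pos + 3 → (2*lim - 4 ≠ 8 ∧ pos + 7 ≠ -8)) ∨ (2*pos ≥ 3 ∨ d - 3 = -6) must hold; in canonical form it is (2*pos > 3 → (2*lim ≠ 12 ∧ pos ≠ -15)) ∨ 2*pos ≥ 3 ∨ d = -3.
Before d := lim: (2*pos > 3 → (2*lim ≠ 12 ∧ pos ≠ -15)) ∨ 2*pos ≥ 3 ∨ lim = -3
Before d := 3*j - 2*d - 2: (2*pos > 3 → (2*lim ≠ 12 ∧ pos ≠ -15)) ∨ 2*pos ≥ 3 ∨ lim = -3
Before d := d - 3: (2*pos > 3 → (2*lim ≠ 12 ∧ pos ≠ -15)) ∨ 2*pos ≥ 3 ∨ lim = -3
Before lim := j - 3*j + 7: (2*pos > 3 → (4*j ≠ 2 ∧ pos ≠ -15)) ∨ 2*pos ≥ 3 ∨ 2*j = 10
Before skip: (2*pos > 3 → (4*j ≠ 2 ∧ pos ≠ -15)) ∨ 2*pos ≥ 3 ∨ 2*j = 10
Before assert d + 3*pos + 1 < -3: d + 3*pos < -4 ∧ ((2*pos > 3 → (4*j ≠ 2 ∧ pos ≠ -15)) ∨ 2*pos ≥ 3 ∨ 2*j = 10)
The weakest precondition is d + 3*pos < -4 ∧ ((2*pos > 3 → (4*j ≠ 2 ∧ pos ≠ -15)) ∨ 2*pos ≥ 3 ∨ 2*j = 10).
Check whether d + 3*pos < -8 ∧ ((2*pos > 3 → (4*j ≠ 2 ∧ pos ≠ -15)) ∨ 2*pos ≥ 3 ∨ 2*j = 10) implies it.
Every state satisfying the precondition satisfies the weakest precondition: the implication holds.
Answer: valid


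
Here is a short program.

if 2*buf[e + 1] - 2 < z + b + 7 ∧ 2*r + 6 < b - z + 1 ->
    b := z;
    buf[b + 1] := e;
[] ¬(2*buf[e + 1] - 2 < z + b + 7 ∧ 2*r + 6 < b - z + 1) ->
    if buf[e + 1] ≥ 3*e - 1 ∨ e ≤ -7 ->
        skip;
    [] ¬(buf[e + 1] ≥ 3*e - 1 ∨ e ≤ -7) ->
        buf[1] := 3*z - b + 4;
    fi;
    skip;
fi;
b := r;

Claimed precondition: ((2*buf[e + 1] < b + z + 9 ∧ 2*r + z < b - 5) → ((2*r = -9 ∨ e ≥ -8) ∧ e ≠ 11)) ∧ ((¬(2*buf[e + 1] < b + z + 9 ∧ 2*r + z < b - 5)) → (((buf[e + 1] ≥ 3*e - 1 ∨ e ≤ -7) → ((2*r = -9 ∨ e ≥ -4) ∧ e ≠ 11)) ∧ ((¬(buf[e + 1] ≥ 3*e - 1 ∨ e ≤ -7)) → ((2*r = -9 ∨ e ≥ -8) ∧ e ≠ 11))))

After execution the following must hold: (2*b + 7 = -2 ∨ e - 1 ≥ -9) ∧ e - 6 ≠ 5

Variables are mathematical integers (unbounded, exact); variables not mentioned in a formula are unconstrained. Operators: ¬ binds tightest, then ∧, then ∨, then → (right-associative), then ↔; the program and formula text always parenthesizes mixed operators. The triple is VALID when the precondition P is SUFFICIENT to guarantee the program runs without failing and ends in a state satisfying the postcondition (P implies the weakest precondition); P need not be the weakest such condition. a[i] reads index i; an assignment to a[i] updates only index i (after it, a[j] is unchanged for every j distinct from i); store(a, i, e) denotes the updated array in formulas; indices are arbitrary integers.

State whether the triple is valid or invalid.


Working backward. After the program, the postcondition (2*b + 7 = -2 ∨ e - 1 ≥ -9) ∧ e - 6 ≠ 5 must hold; in canonical form it is (2*b = -9 ∨ e ≥ -8) ∧ e ≠ 11.
Before b := r: (2*r = -9 ∨ e ≥ -8) ∧ e ≠ 11
Then branch requires (2*r = -9 ∨ e ≥ -8) ∧ e ≠ 11; else branch requires ((buf[e + 1] ≥ 3*e - 1 ∨ e ≤ -7) → ((2*r = -9 ∨ e ≥ -8) ∧ e ≠ 11)) ∧ ((¬(buf[e + 1] ≥ 3*e - 1 ∨ e ≤ -7)) → ((2*r = -9 ∨ e ≥ -8) ∧ e ≠ 11)).
Before the if: ((2*buf[e + 1] < b + z + 9 ∧ 2*r + z < b - 5) → ((2*r = -9 ∨ e ≥ -8) ∧ e ≠ 11)) ∧ ((¬(2*buf[e + 1] < b + z + 9 ∧ 2*r + z < b - 5)) → (((buf[e + 1] ≥ 3*e - 1 ∨ e ≤ -7) → ((2*r = -9 ∨ e ≥ -8) ∧ e ≠ 11)) ∧ ((¬(buf[e + 1] ≥ 3*e - 1 ∨ e ≤ -7)) → ((2*r = -9 ∨ e ≥ -8) ∧ e ≠ 11))))
The weakest precondition is ((2*buf[e + 1] < b + z + 9 ∧ 2*r + z < b - 5) → ((2*r = -9 ∨ e ≥ -8) ∧ e ≠ 11)) ∧ ((¬(2*buf[e + 1] < b + z + 9 ∧ 2*r + z < b - 5)) → (((buf[e + 1] ≥ 3*e - 1 ∨ e ≤ -7) → ((2*r = -9 ∨ e ≥ -8) ∧ e ≠ 11)) ∧ ((¬(buf[e + 1] ≥ 3*e - 1 ∨ e ≤ -7)) → ((2*r = -9 ∨ e ≥ -8) ∧ e ≠ 11)))).
Check whether ((2*buf[e + 1] < b + z + 9 ∧ 2*r + z < b - 5) → ((2*r = -9 ∨ e ≥ -8) ∧ e ≠ 11)) ∧ ((¬(2*buf[e + 1] < b + z + 9 ∧ 2*r + z < b - 5)) → (((buf[e + 1] ≥ 3*e - 1 ∨ e ≤ -7) → ((2*r = -9 ∨ e ≥ -4) ∧ e ≠ 11)) ∧ ((¬(buf[e + 1] ≥ 3*e - 1 ∨ e ≤ -7)) → ((2*r = -9 ∨ e ≥ -8) ∧ e ≠ 11)))) implies it.
Every state satisfying the precondition satisfies the weakest precondition: the implication holds.
Answer: valid


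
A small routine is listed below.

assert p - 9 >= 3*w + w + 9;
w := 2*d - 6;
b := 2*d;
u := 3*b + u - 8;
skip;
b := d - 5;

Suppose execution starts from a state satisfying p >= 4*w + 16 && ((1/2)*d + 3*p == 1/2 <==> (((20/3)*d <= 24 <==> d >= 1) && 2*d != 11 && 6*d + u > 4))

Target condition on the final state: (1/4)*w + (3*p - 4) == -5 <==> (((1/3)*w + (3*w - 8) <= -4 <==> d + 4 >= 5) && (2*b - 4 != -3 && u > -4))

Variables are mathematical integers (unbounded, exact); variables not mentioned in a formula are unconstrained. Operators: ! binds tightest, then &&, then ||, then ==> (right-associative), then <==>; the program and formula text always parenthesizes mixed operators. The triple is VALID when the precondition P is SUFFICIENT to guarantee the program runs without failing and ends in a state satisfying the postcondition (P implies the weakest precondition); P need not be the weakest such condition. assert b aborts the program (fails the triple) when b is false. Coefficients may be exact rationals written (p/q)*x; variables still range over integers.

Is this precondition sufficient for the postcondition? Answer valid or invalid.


Working backward. After the program, the postcondition (1/4)*w + (3*p - 4) == -5 <==> (((1/3)*w + (3*w - 8) <= -4 <==> d + 4 >= 5) && (2*b - 4 != -3 && u > -4)) must hold; in canonical form it is 3*p + (1/4)*w == -1 <==> (((10/3)*w <= 4 <==> d >= 1) && 2*b != 1 && u > -4).
Before b := d - 5: 3*p + (1/4)*w == -1 <==> (((10/3)*w <= 4 <==> d >= 1) && 2*d != 11 && u > -4)
Before skip: 3*p + (1/4)*w == -1 <==> (((10/3)*w <= 4 <==> d >= 1) && 2*d != 11 && u > -4)
Before u := 3*b + u - 8: 3*p + (1/4)*w == -1 <==> (((10/3)*w <= 4 <==> d >= 1) && 2*d != 11 && 3*b + u > 4)
Before b := 2*d: 3*p + (1/4)*w == -1 <==> (((10/3)*w <= 4 <==> d >= 1) && 2*d != 11 && 6*d + u > 4)
Before w := 2*d - 6: (1/2)*d + 3*p == 1/2 <==> (((20/3)*d <= 24 <==> d >= 1) && 2*d != 11 && 6*d + u > 4)
Before assert p - 9 >= 3*w + w + 9: p >= 4*w + 18 && ((1/2)*d + 3*p == 1/2 <==> (((20/3)*d <= 24 <==> d >= 1) && 2*d != 11 && 6*d + u > 4))
The weakest precondition is p >= 4*w + 18 && ((1/2)*d + 3*p == 1/2 <==> (((20/3)*d <= 24 <==> d >= 1) && 2*d != 11 && 6*d + u > 4)).
Check whether p >= 4*w + 16 && ((1/2)*d + 3*p == 1/2 <==> (((20/3)*d <= 24 <==> d >= 1) && 2*d != 11 && 6*d + u > 4)) implies it.
Countermodel: at the initial state d = 1, p = 0, u = -1, w = -4, the precondition holds but the weakest precondition fails.
Answer: invalid


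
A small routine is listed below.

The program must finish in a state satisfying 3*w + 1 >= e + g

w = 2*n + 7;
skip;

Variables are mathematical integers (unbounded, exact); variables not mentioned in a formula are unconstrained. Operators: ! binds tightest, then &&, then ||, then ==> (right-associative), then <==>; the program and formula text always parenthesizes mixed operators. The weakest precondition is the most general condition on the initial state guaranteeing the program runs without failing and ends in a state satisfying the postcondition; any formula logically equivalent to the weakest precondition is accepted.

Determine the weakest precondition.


Working backward. After the program, the postcondition 3*w + 1 >= e + g must hold; in canonical form it is 3*w >= e + g - 1.
Before skip: 3*w >= e + g - 1
Before w := 2*n + 7: 6*n >= e + g - 22
Answer: WP = 6*n >= e + g - 22


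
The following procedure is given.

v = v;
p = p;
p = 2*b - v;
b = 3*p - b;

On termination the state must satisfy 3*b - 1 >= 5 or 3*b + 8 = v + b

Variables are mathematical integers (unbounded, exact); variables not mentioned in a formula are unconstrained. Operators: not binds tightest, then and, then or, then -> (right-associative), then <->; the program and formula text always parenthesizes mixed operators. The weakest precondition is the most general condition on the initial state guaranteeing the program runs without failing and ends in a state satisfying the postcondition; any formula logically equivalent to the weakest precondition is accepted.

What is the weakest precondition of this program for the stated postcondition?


Working backward. After the program, the postcondition 3*b - 1 >= 5 or 3*b + 8 = v + b must hold; in canonical form it is 3*b >= 6 or 2*b = v - 8.
Before b := 3*p - b: 9*p >= 3*b + 6 or 6*p = 2*b + v - 8
Before p := 2*b - v: 15*b >= 9*v + 6 or 10*b = 7*v - 8
Before p := p: 15*b >= 9*v + 6 or 10*b = 7*v - 8
Before v := v: 15*b >= 9*v + 6 or 10*b = 7*v - 8
Answer: WP = 15*b >= 9*v + 6 or 10*b = 7*v - 8


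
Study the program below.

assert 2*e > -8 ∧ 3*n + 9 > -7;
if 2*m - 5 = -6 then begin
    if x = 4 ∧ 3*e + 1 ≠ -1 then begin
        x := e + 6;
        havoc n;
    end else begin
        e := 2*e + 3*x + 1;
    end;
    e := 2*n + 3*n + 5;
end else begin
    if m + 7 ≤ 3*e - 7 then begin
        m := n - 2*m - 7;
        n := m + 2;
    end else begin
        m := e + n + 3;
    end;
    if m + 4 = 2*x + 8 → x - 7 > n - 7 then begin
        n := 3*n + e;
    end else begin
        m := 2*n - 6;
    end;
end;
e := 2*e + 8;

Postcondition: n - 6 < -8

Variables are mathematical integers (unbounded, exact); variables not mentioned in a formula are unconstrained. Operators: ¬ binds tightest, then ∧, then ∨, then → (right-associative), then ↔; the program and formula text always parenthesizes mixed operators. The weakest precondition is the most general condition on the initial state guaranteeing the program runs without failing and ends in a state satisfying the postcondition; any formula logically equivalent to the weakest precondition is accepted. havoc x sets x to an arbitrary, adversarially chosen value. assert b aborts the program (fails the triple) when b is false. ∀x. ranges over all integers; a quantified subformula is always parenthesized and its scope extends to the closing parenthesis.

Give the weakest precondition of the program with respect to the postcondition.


Working backward. After the program, the postcondition n - 6 < -8 must hold; in canonical form it is n < -2.
Before e := 2*e + 8: n < -2
Then branch requires ((x = 4 ∧ 3*e ≠ -2) → (∀n_1. n_1 < -2)) ∧ ((¬(x = 4 ∧ 3*e ≠ -2)) → n < -2); else branch requires (m ≤ 3*e - 14 → (((n = 2*m + 2*x + 11 → 2*m + x > n - 5) → e + 3*n < 6*m + 13) ∧ ((¬(n = 2*m + 2*x + 11 → 2*m + x > n - 5)) → n < 2*m + 3))) ∧ ((¬(m ≤ 3*e - 14)) → (((e + n = 2*x + 1 → x > n) → e + 3*n < -2) ∧ ((¬(e + n = 2*x + 1 → x > n)) → n < -2))).
Before the if: (2*m = -1 → (((x = 4 ∧ 3*e ≠ -2) → (∀n_1. n_1 < -2)) ∧ ((¬(x = 4 ∧ 3*e ≠ -2)) → n < -2))) ∧ ((¬(2*m = -1)) → ((m ≤ 3*e - 14 → (((n = 2*m + 2*x + 11 → 2*m + x > n - 5) → e + 3*n < 6*m + 13) ∧ ((¬(n = 2*m + 2*x + 11 → 2*m + x > n - 5)) → n < 2*m + 3))) ∧ ((¬(m ≤ 3*e - 14)) → (((e + n = 2*x + 1 → x > n) → e + 3*n < -2) ∧ ((¬(e + n = 2*x + 1 → x > n)) → n < -2)))))
Before assert 2*e > -8 ∧ 3*n + 9 > -7: 2*e > -8 ∧ 3*n > -16 ∧ (2*m = -1 → (((x = 4 ∧ 3*e ≠ -2) → (∀n_1. n_1 < -2)) ∧ ((¬(x = 4 ∧ 3*e ≠ -2)) → n < -2))) ∧ ((¬(2*m = -1)) → ((m ≤ 3*e - 14 → (((n = 2*m + 2*x + 11 → 2*m + x > n - 5) → e + 3*n < 6*m + 13) ∧ ((¬(n = 2*m + 2*x + 11 → 2*m + x > n - 5)) → n < 2*m + 3))) ∧ ((¬(m ≤ 3*e - 14)) → (((e + n = 2*x + 1 → x > n) → e + 3*n < -2) ∧ ((¬(e + n = 2*x + 1 → x > n)) → n < -2)))))
Answer: WP = 2*e > -8 ∧ 3*n > -16 ∧ (2*m = -1 → (((x = 4 ∧ 3*e ≠ -2) → (∀n_1. n_1 < -2)) ∧ ((¬(x = 4 ∧ 3*e ≠ -2)) → n < -2))) ∧ ((¬(2*m = -1)) → ((m ≤ 3*e - 14 → (((n = 2*m + 2*x + 11 → 2*m + x > n - 5) → e + 3*n < 6*m + 13) ∧ ((¬(n = 2*m + 2*x + 11 → 2*m + x > n - 5)) → n < 2*m + 3))) ∧ ((¬(m ≤ 3*e - 14)) → (((e + n = 2*x + 1 → x > n) → e + 3*n < -2) ∧ ((¬(e + n = 2*x + 1 → x > n)) → n < -2)))))


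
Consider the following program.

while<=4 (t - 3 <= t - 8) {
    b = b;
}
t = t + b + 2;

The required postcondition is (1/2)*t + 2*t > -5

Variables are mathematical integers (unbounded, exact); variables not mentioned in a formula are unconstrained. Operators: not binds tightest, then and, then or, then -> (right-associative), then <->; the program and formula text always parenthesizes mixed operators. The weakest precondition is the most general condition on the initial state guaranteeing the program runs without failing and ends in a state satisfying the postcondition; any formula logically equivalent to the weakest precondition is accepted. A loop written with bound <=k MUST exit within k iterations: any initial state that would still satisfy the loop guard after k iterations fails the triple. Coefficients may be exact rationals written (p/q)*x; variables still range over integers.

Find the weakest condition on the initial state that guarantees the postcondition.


Working backward. After the program, the postcondition (1/2)*t + 2*t > -5 must hold; in canonical form it is (5/2)*t > -5.
Before t := t + b + 2: (5/2)*b + (5/2)*t > -10
Before the loop (bound <=4), unroll the exhaustion recursion (WP_0 = exit-now case; WP_j = one more guarded iteration, up to j = 4):
  WP_0: (5/2)*b + (5/2)*t > -10
  WP_1: (5/2)*b + (5/2)*t > -10
  WP_2: (5/2)*b + (5/2)*t > -10
  WP_3: (5/2)*b + (5/2)*t > -10
  WP_4: (5/2)*b + (5/2)*t > -10
So before the loop: (5/2)*b + (5/2)*t > -10
Answer: WP = (5/2)*b + (5/2)*t > -10


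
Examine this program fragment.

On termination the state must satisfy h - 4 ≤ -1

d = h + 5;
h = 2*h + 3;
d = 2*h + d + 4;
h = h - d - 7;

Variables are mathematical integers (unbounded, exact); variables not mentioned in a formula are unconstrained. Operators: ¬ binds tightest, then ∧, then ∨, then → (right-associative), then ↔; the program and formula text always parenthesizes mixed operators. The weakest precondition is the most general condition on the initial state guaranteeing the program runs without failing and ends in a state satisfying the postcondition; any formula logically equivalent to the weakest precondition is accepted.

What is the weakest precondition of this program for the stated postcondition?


Working backward. After the program, the postcondition h - 4 ≤ -1 must hold; in canonical form it is h ≤ 3.
Before h := h - d - 7: h ≤ d + 10
Before d := 2*h + d + 4: d + h ≥ -14
Before h := 2*h + 3: d + 2*h ≥ -17
Before d := h + 5: 3*h ≥ -22
Answer: WP = 3*h ≥ -22


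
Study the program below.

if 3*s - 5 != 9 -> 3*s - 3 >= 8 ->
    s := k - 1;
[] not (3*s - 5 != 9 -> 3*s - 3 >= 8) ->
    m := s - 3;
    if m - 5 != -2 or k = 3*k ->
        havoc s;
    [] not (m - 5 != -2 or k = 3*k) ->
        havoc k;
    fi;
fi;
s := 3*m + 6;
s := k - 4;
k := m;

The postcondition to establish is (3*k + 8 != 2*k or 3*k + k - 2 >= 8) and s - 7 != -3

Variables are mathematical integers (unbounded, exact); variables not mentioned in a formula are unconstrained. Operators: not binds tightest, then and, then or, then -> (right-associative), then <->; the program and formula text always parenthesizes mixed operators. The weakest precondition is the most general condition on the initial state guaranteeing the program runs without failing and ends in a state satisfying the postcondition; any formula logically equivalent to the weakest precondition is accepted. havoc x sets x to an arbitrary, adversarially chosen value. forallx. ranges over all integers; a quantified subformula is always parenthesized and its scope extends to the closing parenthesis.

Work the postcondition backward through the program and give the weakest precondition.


Working backward. After the program, the postcondition (3*k + 8 != 2*k or 3*k + k - 2 >= 8) and s - 7 != -3 must hold; in canonical form it is (k != -8 or 4*k >= 10) and s != 4.
Before k := m: (m != -8 or 4*m >= 10) and s != 4
Before s := k - 4: (m != -8 or 4*m >= 10) and k != 8
Before s := 3*m + 6: (m != -8 or 4*m >= 10) and k != 8
Then branch requires (m != -8 or 4*m >= 10) and k != 8; else branch requires ((s != 6 or 2*k = 0) -> ((s != -5 or 4*s >= 22) and k != 8)) and ((not (s != 6 or 2*k = 0)) -> (forall k_1. ((s != -5 or 4*s >= 22) and k_1 != 8))).
Before the if: ((3*s != 14 -> 3*s >= 11) -> ((m != -8 or 4*m >= 10) and k != 8)) and ((not (3*s != 14 -> 3*s >= 11)) -> (((s != 6 or 2*k = 0) -> ((s != -5 or 4*s >= 22) and k != 8)) and ((not (s != 6 or 2*k = 0)) -> (forall k_1. ((s != -5 or 4*s >= 22) and k_1 != 8)))))
Answer: WP = ((3*s != 14 -> 3*s >= 11) -> ((m != -8 or 4*m >= 10) and k != 8)) and ((not (3*s != 14 -> 3*s >= 11)) -> (((s != 6 or 2*k = 0) -> ((s != -5 or 4*s >= 22) and k != 8)) and ((not (s != 6 or 2*k = 0)) -> (forall k_1. ((s != -5 or 4*s >= 22) and k_1 != 8)))))


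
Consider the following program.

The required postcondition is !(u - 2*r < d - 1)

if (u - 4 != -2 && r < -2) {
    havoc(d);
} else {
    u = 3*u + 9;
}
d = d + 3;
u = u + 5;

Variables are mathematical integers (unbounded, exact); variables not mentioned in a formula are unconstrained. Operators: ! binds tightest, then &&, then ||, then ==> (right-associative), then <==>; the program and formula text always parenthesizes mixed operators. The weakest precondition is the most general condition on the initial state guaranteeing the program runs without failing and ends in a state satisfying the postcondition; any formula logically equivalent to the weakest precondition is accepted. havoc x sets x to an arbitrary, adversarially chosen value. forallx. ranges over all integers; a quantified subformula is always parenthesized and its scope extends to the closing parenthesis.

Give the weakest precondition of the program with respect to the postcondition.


Working backward. After the program, the postcondition !(u - 2*r < d - 1) must hold; in canonical form it is !(u < d + 2*r - 1).
Before u := u + 5: !(u < d + 2*r - 6)
Before d := d + 3: !(u < d + 2*r - 3)
Then branch requires forall d_1. (!(u < d_1 + 2*r - 3)); else branch requires !(3*u < d + 2*r - 12).
Before the if: ((u != 2 && r < -2) ==> (forall d_1. (!(u < d_1 + 2*r - 3)))) && ((!(u != 2 && r < -2)) ==> (!(3*u < d + 2*r - 12)))
Answer: WP = ((u != 2 && r < -2) ==> (forall d_1. (!(u < d_1 + 2*r - 3)))) && ((!(u != 2 && r < -2)) ==> (!(3*u < d + 2*r - 12)))


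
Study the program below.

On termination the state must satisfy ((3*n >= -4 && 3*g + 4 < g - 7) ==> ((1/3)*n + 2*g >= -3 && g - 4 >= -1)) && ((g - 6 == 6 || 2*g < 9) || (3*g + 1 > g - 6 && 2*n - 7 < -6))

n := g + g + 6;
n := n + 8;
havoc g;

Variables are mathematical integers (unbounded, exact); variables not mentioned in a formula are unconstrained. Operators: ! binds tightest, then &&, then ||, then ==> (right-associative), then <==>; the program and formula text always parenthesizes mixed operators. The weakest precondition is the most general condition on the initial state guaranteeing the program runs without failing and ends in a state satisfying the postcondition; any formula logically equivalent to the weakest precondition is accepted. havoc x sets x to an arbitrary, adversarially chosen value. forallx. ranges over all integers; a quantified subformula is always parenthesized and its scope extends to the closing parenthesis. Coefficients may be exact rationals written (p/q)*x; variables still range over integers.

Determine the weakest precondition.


Working backward. After the program, the postcondition ((3*n >= -4 && 3*g + 4 < g - 7) ==> ((1/3)*n + 2*g >= -3 && g - 4 >= -1)) && ((g - 6 == 6 || 2*g < 9) || (3*g + 1 > g - 6 && 2*n - 7 < -6)) must hold; in canonical form it is ((3*n >= -4 && 2*g < -11) ==> (2*g + (1/3)*n >= -3 && g >= 3)) && (g == 12 || 2*g < 9 || (2*g > -7 && 2*n < 1)).
Before havoc g: forall g_1. (((3*n >= -4 && 2*g_1 < -11) ==> (2*g_1 + (1/3)*n >= -3 && g_1 >= 3)) && (g_1 == 12 || 2*g_1 < 9 || (2*g_1 > -7 && 2*n < 1)))
Before n := n + 8: forall g_1. (((3*n >= -28 && 2*g_1 < -11) ==> (2*g_1 + (1/3)*n >= -17/3 && g_1 >= 3)) && (g_1 == 12 || 2*g_1 < 9 || (2*g_1 > -7 && 2*n < -15)))
Before n := g + g + 6: forall g_1. (((6*g >= -46 && 2*g_1 < -11) ==> ((2/3)*g + 2*g_1 >= -23/3 && g_1 >= 3)) && (g_1 == 12 || 2*g_1 < 9 || (2*g_1 > -7 && 4*g < -27)))
Answer: WP = forall g_1. (((6*g >= -46 && 2*g_1 < -11) ==> ((2/3)*g + 2*g_1 >= -23/3 && g_1 >= 3)) && (g_1 == 12 || 2*g_1 < 9 || (2*g_1 > -7 && 4*g < -27)))


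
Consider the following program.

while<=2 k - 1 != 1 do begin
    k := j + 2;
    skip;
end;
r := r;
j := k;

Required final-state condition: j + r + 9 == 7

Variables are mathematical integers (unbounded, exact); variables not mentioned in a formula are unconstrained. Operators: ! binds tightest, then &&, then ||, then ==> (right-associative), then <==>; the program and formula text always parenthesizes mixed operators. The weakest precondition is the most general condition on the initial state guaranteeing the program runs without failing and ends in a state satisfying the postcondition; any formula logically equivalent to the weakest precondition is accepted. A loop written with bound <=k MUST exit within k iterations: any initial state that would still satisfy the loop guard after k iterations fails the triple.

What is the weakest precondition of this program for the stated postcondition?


Working backward. After the program, the postcondition j + r + 9 == 7 must hold; in canonical form it is j + r == -2.
Before j := k: k + r == -2
Before r := r: k + r == -2
Before the loop (bound <=2), unroll the exhaustion recursion (WP_0 = exit-now case; WP_j = one more guarded iteration, up to j = 2):
  WP_0: (!(k != 2)) && k + r == -2
  WP_1: (k != 2 ==> ((!(j != 0)) && j + r == -4)) && ((!(k != 2)) ==> k + r == -2)
  WP_2: (k != 2 ==> ((j != 0 ==> ((!(j != 0)) && j + r == -4)) && ((!(j != 0)) ==> j + r == -4))) && ((!(k != 2)) ==> k + r == -2)
So before the loop: (k != 2 ==> ((j != 0 ==> ((!(j != 0)) && j + r == -4)) && ((!(j != 0)) ==> j + r == -4))) && ((!(k != 2)) ==> k + r == -2)
Answer: WP = (k != 2 ==> ((j != 0 ==> ((!(j != 0)) && j + r == -4)) && ((!(j != 0)) ==> j + r == -4))) && ((!(k != 2)) ==> k + r == -2)


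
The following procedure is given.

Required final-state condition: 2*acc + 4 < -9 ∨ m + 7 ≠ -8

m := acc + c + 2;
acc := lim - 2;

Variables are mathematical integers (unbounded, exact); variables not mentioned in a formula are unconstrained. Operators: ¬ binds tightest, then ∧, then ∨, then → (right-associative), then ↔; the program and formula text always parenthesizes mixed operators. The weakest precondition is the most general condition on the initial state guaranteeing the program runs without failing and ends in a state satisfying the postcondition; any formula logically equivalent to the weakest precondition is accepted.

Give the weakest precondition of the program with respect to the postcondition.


Working backward. After the program, the postcondition 2*acc + 4 < -9 ∨ m + 7 ≠ -8 must hold; in canonical form it is 2*acc < -13 ∨ m ≠ -15.
Before acc := lim - 2: 2*lim < -9 ∨ m ≠ -15
Before m := acc + c + 2: 2*lim < -9 ∨ acc + c ≠ -17
Answer: WP = 2*lim < -9 ∨ acc + c ≠ -17


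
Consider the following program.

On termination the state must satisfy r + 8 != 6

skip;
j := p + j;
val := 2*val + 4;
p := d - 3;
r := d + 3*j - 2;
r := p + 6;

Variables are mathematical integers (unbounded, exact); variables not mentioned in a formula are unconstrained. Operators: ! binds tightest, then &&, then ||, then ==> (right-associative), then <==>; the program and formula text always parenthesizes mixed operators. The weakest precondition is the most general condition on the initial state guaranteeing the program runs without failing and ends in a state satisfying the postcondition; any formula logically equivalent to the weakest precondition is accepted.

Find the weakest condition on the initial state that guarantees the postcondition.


Working backward. After the program, the postcondition r + 8 != 6 must hold; in canonical form it is r != -2.
Before r := p + 6: p != -8
Before r := d + 3*j - 2: p != -8
Before p := d - 3: d != -5
Before val := 2*val + 4: d != -5
Before j := p + j: d != -5
Before skip: d != -5
Answer: WP = d != -5


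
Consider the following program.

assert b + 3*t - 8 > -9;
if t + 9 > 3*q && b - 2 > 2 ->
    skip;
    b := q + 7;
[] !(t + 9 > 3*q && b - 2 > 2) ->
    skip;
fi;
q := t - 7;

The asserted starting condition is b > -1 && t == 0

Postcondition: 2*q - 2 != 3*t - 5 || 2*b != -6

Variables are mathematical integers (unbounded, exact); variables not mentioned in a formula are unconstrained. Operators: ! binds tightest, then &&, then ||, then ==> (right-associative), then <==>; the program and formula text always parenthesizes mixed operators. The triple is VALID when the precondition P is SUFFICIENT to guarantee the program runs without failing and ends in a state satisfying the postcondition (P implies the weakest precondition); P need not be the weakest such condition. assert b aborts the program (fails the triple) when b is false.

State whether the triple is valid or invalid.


Working backward. After the program, the postcondition 2*q - 2 != 3*t - 5 || 2*b != -6 must hold; in canonical form it is 2*q != 3*t - 3 || 2*b != -6.
Before q := t - 7: t != -11 || 2*b != -6
Then branch requires t != -11 || 2*q != -20; else branch requires t != -11 || 2*b != -6.
Before the if: ((t > 3*q - 9 && b > 4) ==> (t != -11 || 2*q != -20)) && ((!(t > 3*q - 9 && b > 4)) ==> (t != -11 || 2*b != -6))
Before assert b + 3*t - 8 > -9: b + 3*t > -1 && ((t > 3*q - 9 && b > 4) ==> (t != -11 || 2*q != -20)) && ((!(t > 3*q - 9 && b > 4)) ==> (t != -11 || 2*b != -6))
The weakest precondition is b + 3*t > -1 && ((t > 3*q - 9 && b > 4) ==> (t != -11 || 2*q != -20)) && ((!(t > 3*q - 9 && b > 4)) ==> (t != -11 || 2*b != -6)).
Check whether b > -1 && t == 0 implies it.
Every state satisfying the precondition satisfies the weakest precondition: the implication holds.
Answer: valid


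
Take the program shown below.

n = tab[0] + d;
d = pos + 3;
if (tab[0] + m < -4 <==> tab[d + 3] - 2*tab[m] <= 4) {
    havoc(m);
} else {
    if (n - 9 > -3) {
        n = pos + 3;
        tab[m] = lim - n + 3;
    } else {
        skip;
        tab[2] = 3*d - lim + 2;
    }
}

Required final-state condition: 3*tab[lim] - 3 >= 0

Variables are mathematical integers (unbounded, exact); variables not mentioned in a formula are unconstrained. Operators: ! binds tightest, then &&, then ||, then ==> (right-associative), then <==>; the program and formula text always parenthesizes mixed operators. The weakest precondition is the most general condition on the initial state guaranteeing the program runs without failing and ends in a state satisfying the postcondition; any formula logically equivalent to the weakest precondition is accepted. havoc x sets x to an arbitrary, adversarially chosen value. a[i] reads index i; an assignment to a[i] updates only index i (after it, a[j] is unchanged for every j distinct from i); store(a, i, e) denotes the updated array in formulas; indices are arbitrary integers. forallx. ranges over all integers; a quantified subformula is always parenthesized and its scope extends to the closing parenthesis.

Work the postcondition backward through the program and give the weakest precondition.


Working backward. After the program, the postcondition 3*tab[lim] - 3 >= 0 must hold; in canonical form it is 3*tab[lim] >= 3.
Then branch requires 3*tab[lim] >= 3; else branch requires (n > 6 ==> 3*store(tab, m, lim - pos)[lim] >= 3) && ((!(n > 6)) ==> 3*store(tab, 2, 3*d - lim + 2)[lim] >= 3).
Before the if: ((tab[0] + m < -4 <==> tab[d + 3] <= 2*tab[m] + 4) ==> 3*tab[lim] >= 3) && ((!(tab[0] + m < -4 <==> tab[d + 3] <= 2*tab[m] + 4)) ==> ((n > 6 ==> 3*store(tab, m, lim - pos)[lim] >= 3) && ((!(n > 6)) ==> 3*store(tab, 2, 3*d - lim + 2)[lim] >= 3)))
Before d := pos + 3: ((tab[0] + m < -4 <==> tab[pos + 6] <= 2*tab[m] + 4) ==> 3*tab[lim] >= 3) && ((!(tab[0] + m < -4 <==> tab[pos + 6] <= 2*tab[m] + 4)) ==> ((n > 6 ==> 3*store(tab, m, lim - pos)[lim] >= 3) && ((!(n > 6)) ==> 3*store(tab, 2, -lim + 3*pos + 11)[lim] >= 3)))
Before n := tab[0] + d: ((tab[0] + m < -4 <==> tab[pos + 6] <= 2*tab[m] + 4) ==> 3*tab[lim] >= 3) && ((!(tab[0] + m < -4 <==> tab[pos + 6] <= 2*tab[m] + 4)) ==> ((tab[0] + d > 6 ==> 3*store(tab, m, lim - pos)[lim] >= 3) && ((!(tab[0] + d > 6)) ==> 3*store(tab, 2, -lim + 3*pos + 11)[lim] >= 3)))
Answer: WP = ((tab[0] + m < -4 <==> tab[pos + 6] <= 2*tab[m] + 4) ==> 3*tab[lim] >= 3) && ((!(tab[0] + m < -4 <==> tab[pos + 6] <= 2*tab[m] + 4)) ==> ((tab[0] + d > 6 ==> 3*store(tab, m, lim - pos)[lim] >= 3) && ((!(tab[0] + d > 6)) ==> 3*store(tab, 2, -lim + 3*pos + 11)[lim] >= 3)))


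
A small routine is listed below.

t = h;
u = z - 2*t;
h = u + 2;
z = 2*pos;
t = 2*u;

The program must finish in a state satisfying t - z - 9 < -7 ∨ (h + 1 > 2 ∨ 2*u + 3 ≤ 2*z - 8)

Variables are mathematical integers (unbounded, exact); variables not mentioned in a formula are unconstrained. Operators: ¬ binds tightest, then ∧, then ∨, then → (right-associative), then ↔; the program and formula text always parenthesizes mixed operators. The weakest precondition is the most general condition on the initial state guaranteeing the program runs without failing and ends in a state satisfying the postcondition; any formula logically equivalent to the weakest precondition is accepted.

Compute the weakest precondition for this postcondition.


Working backward. After the program, the postcondition t - z - 9 < -7 ∨ (h + 1 > 2 ∨ 2*u + 3 ≤ 2*z - 8) must hold; in canonical form it is t < z + 2 ∨ h > 1 ∨ 2*u ≤ 2*z - 11.
Before t := 2*u: 2*u < z + 2 ∨ h > 1 ∨ 2*u ≤ 2*z - 11
Before z := 2*pos: 2*u < 2*pos + 2 ∨ h > 1 ∨ 2*u ≤ 4*pos - 11
Before h := u + 2: 2*u < 2*pos + 2 ∨ u > -1 ∨ 2*u ≤ 4*pos - 11
Before u := z - 2*t: 2*z < 2*pos + 4*t + 2 ∨ z > 2*t - 1 ∨ 2*z ≤ 4*pos + 4*t - 11
Before t := h: 2*z < 4*h + 2*pos + 2 ∨ z > 2*h - 1 ∨ 2*z ≤ 4*h + 4*pos - 11
Answer: WP = 2*z < 4*h + 2*pos + 2 ∨ z > 2*h - 1 ∨ 2*z ≤ 4*h + 4*pos - 11


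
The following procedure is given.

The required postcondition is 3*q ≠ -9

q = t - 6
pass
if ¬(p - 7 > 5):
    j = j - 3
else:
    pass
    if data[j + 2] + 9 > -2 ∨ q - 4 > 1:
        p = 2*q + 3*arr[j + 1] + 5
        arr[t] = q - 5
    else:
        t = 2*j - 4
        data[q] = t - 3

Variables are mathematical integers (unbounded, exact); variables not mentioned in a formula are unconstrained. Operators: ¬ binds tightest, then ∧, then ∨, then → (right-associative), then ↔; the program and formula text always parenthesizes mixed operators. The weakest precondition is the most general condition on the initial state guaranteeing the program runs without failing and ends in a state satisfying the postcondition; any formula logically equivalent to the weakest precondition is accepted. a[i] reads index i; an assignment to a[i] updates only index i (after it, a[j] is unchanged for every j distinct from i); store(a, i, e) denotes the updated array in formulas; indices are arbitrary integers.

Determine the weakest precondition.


Working backward. After the program, 3*q ≠ -9 must hold.
Then branch requires 3*q ≠ -9; else branch requires ((data[j + 2] > -11 ∨ q > 5) → 3*q ≠ -9) ∧ ((¬(data[j + 2] > -11 ∨ q > 5)) → 3*q ≠ -9).
Before the if: ((¬(p > 12)) → 3*q ≠ -9) ∧ (p > 12 → (((data[j + 2] > -11 ∨ q > 5) → 3*q ≠ -9) ∧ ((¬(data[j + 2] > -11 ∨ q > 5)) → 3*q ≠ -9)))
Before skip: ((¬(p > 12)) → 3*q ≠ -9) ∧ (p > 12 → (((data[j + 2] > -11 ∨ q > 5) → 3*q ≠ -9) ∧ ((¬(data[j + 2] > -11 ∨ q > 5)) → 3*q ≠ -9)))
Before q := t - 6: ((¬(p > 12)) → 3*t ≠ 9) ∧ (p > 12 → (((data[j + 2] > -11 ∨ t > 11) → 3*t ≠ 9) ∧ ((¬(data[j + 2] > -11 ∨ t > 11)) → 3*t ≠ 9)))
Answer: WP = ((¬(p > 12)) → 3*t ≠ 9) ∧ (p > 12 → (((data[j + 2] > -11 ∨ t > 11) → 3*t ≠ 9) ∧ ((¬(data[j + 2] > -11 ∨ t > 11)) → 3*t ≠ 9)))
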